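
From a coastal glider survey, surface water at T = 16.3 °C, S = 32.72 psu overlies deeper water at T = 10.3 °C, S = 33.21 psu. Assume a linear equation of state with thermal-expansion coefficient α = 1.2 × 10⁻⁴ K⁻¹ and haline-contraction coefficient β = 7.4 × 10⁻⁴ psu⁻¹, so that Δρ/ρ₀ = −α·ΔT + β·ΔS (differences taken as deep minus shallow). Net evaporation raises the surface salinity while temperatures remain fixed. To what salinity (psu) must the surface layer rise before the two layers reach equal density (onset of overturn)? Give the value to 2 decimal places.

34.18 psu

Neutral buoyancy requires −α(T_deep − T_surf) + β(S_deep − S_surf′) = 0.
S_surf′ = S_deep − (α/β)·ΔT = 33.21 − (1.2 × 10⁻⁴/7.4 × 10⁻⁴)·(-6.0) = 34.1830 psu.
Increase required: 34.1830 − 32.72 = 1.4630 psu.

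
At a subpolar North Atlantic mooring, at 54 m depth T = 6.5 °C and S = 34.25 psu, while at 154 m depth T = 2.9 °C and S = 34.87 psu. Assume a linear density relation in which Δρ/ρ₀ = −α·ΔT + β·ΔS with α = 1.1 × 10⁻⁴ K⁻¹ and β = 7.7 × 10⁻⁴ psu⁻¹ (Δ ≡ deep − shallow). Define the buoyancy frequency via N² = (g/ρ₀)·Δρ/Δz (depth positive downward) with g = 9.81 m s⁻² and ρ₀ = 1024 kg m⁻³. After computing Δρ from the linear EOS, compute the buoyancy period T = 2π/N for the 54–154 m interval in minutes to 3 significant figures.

ΔT = -3.6 K, ΔS = +0.62 psu (deep − shallow).
Δρ/ρ₀ = −αΔT + βΔS = 3.96 × 10⁻⁴ + 4.774 × 10⁻⁴ = 8.734 × 10⁻⁴, so Δρ ≈ 0.8944 kg m⁻³.
N² = (g/ρ₀)·Δρ/Δz = g·(Δρ/ρ₀)/Δz = 9.81 × 8.734 × 10⁻⁴ / 100 = 8.5681 × 10⁻⁵ s⁻².
N = √(8.5681 × 10⁻⁵) = 9.2564 × 10⁻³ rad s⁻¹ → T = 2π/N = 678.79 s = 11.313 min ≈ 11.3 min.

11.3 min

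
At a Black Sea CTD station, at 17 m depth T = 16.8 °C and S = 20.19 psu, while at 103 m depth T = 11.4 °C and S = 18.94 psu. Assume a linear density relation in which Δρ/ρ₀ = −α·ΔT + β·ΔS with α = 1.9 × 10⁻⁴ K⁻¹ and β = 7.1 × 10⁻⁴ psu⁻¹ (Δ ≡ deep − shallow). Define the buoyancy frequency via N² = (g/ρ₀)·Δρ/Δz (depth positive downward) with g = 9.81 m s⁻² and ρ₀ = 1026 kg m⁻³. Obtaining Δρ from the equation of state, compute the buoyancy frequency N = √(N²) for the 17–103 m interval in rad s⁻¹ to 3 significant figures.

ΔT = -5.4 K, ΔS = -1.25 psu (deep − shallow).
Δρ/ρ₀ = −αΔT + βΔS = 1.026 × 10⁻³ − 8.875 × 10⁻⁴ = 1.385 × 10⁻⁴, so Δρ ≈ 0.1421 kg m⁻³.
N² = (g/ρ₀)·Δρ/Δz = g·(Δρ/ρ₀)/Δz = 9.81 × 1.385 × 10⁻⁴ / 86 = 1.5799 × 10⁻⁵ s⁻².
N = √(1.5799 × 10⁻⁵) = 3.9748 × 10⁻³ rad s⁻¹ ≈ 3.97 × 10⁻³ rad s⁻¹.

3.97 × 10⁻³ rad s⁻¹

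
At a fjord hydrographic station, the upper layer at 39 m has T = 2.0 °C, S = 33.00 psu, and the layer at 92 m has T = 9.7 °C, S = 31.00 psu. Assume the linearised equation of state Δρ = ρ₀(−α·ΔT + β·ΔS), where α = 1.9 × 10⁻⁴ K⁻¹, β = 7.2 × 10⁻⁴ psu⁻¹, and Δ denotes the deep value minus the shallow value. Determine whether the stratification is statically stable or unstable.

unstable

ΔT = 9.7 − 2.0 = +7.7 K and ΔS = 31.00 − 33.00 = -2.00 psu (deep − shallow).
−αΔT = -1.463 × 10⁻³; βΔS = -1.44 × 10⁻³; sum Δρ/ρ₀ = -2.903 × 10⁻³.
Δρ/ρ₀ < 0, so Δρ < 0: deeper water is lighter → statically unstable; the column would overturn.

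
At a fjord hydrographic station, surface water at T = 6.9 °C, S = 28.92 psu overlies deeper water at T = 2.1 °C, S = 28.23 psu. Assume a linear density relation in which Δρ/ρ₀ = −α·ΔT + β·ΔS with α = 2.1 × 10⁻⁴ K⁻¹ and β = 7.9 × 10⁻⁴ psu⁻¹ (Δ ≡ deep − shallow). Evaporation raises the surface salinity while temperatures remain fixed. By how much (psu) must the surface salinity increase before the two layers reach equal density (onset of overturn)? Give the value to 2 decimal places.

Neutral buoyancy requires −α(T_deep − T_surf) + β(S_deep − S_surf′) = 0.
S_surf′ = S_deep − (α/β)·ΔT = 28.23 − (2.1 × 10⁻⁴/7.9 × 10⁻⁴)·(-4.8) = 29.5059 psu.
Increase required: 29.5059 − 28.92 = 0.5859 psu.

0.59 psu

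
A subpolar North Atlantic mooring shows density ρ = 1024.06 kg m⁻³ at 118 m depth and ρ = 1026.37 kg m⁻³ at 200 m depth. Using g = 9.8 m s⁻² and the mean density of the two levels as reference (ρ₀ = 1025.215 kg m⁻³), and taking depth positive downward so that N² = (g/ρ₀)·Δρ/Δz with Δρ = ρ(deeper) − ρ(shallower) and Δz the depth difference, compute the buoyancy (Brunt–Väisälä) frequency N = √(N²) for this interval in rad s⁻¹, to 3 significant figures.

Δρ = 1026.37 − 1024.06 = 2.31 kg m⁻³ over Δz = 200 − 118 = 82 m.
N² = (9.8/1025.215) × (2.31/82) = 2.6928 × 10⁻⁴ s⁻².
N = √(2.6928 × 10⁻⁴) = 0.016410 rad s⁻¹ ≈ 0.0164 rad s⁻¹.

0.0164 rad s⁻¹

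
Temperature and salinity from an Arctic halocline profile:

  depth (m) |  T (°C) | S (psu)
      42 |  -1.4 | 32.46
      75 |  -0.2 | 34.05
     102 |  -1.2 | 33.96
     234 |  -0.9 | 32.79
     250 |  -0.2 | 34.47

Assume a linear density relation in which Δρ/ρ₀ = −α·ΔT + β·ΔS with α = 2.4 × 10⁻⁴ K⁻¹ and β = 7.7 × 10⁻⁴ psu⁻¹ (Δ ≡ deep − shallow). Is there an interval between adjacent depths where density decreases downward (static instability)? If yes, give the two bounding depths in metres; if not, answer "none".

Evaluate Δρ/ρ₀ = −αΔT + βΔS across each adjacent pair:
  42–75 m: −αΔT+βΔS = −(2.4 × 10⁻⁴)(+1.2)+(7.7 × 10⁻⁴)(+1.59) = 9.4 × 10⁻⁴ → stable
  75–102 m: −αΔT+βΔS = −(2.4 × 10⁻⁴)(-1.0)+(7.7 × 10⁻⁴)(-0.09) = 1.7 × 10⁻⁴ → stable
  102–234 m: −αΔT+βΔS = −(2.4 × 10⁻⁴)(+0.3)+(7.7 × 10⁻⁴)(-1.17) = -9.7 × 10⁻⁴ → UNSTABLE
  234–250 m: −αΔT+βΔS = −(2.4 × 10⁻⁴)(+0.7)+(7.7 × 10⁻⁴)(+1.68) = 1.1 × 10⁻³ → stable
The 102–234 m interval has Δρ < 0: lighter water underlies denser water.

102–234 m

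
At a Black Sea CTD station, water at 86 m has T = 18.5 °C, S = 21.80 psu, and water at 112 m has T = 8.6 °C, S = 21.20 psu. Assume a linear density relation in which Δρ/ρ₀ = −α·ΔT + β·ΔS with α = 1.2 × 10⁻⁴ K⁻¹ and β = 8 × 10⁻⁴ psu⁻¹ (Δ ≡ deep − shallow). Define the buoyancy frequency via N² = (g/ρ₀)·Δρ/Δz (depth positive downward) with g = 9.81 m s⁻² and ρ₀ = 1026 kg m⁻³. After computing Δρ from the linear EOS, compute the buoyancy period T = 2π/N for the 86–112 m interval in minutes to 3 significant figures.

6.41 min

ΔT = -9.9 K, ΔS = -0.60 psu (deep − shallow).
Δρ/ρ₀ = −αΔT + βΔS = 1.188 × 10⁻³ − 4.80 × 10⁻⁴ = 7.08 × 10⁻⁴, so Δρ ≈ 0.7264 kg m⁻³.
N² = (g/ρ₀)·Δρ/Δz = g·(Δρ/ρ₀)/Δz = 9.81 × 7.08 × 10⁻⁴ / 26 = 2.6713 × 10⁻⁴ s⁻².
N = √(2.6713 × 10⁻⁴) = 0.016344 rad s⁻¹ → T = 2π/N = 384.43 s = 6.4072 min ≈ 6.41 min.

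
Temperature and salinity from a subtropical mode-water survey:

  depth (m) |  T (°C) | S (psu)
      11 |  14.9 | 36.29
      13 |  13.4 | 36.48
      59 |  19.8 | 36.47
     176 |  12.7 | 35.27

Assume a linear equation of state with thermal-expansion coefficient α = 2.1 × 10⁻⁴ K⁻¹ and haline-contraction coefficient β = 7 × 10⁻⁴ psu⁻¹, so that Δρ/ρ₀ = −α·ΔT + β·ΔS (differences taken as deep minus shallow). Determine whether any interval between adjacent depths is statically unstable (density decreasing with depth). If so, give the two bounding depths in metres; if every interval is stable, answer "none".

Evaluate Δρ/ρ₀ = −αΔT + βΔS across each adjacent pair:
  11–13 m: −αΔT+βΔS = −(2.1 × 10⁻⁴)(-1.5)+(7 × 10⁻⁴)(+0.19) = 4.5 × 10⁻⁴ → stable
  13–59 m: −αΔT+βΔS = −(2.1 × 10⁻⁴)(+6.4)+(7 × 10⁻⁴)(-0.01) = -1.4 × 10⁻³ → UNSTABLE
  59–176 m: −αΔT+βΔS = −(2.1 × 10⁻⁴)(-7.1)+(7 × 10⁻⁴)(-1.20) = 6.5 × 10⁻⁴ → stable
The 13–59 m interval has Δρ < 0: lighter water underlies denser water.

13–59 m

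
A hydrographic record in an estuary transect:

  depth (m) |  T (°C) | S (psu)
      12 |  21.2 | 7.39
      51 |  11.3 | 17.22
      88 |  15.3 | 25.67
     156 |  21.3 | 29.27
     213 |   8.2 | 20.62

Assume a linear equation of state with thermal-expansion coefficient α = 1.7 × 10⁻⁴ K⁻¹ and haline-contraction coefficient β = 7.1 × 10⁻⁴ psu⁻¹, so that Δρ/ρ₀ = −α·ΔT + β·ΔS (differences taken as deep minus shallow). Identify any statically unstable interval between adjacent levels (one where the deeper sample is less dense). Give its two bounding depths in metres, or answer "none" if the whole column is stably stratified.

Evaluate Δρ/ρ₀ = −αΔT + βΔS across each adjacent pair:
  12–51 m: −αΔT+βΔS = −(1.7 × 10⁻⁴)(-9.9)+(7.1 × 10⁻⁴)(+9.83) = 8.7 × 10⁻³ → stable
  51–88 m: −αΔT+βΔS = −(1.7 × 10⁻⁴)(+4.0)+(7.1 × 10⁻⁴)(+8.45) = 5.3 × 10⁻³ → stable
  88–156 m: −αΔT+βΔS = −(1.7 × 10⁻⁴)(+6.0)+(7.1 × 10⁻⁴)(+3.60) = 1.5 × 10⁻³ → stable
  156–213 m: −αΔT+βΔS = −(1.7 × 10⁻⁴)(-13.1)+(7.1 × 10⁻⁴)(-8.65) = -3.9 × 10⁻³ → UNSTABLE
The 156–213 m interval has Δρ < 0: lighter water underlies denser water.

156–213 m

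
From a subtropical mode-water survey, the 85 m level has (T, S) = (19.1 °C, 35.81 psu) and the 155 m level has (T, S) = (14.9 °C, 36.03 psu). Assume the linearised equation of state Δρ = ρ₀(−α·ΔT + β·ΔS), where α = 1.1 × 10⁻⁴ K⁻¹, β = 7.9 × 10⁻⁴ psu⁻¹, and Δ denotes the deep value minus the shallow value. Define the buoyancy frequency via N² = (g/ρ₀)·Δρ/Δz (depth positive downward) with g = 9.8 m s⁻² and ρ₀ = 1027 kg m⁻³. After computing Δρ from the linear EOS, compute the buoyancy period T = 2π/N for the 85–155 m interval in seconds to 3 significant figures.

ΔT = -4.2 K, ΔS = +0.22 psu (deep − shallow).
Δρ/ρ₀ = −αΔT + βΔS = 4.62 × 10⁻⁴ + 1.738 × 10⁻⁴ = 6.358 × 10⁻⁴, so Δρ ≈ 0.6530 kg m⁻³.
N² = (g/ρ₀)·Δρ/Δz = g·(Δρ/ρ₀)/Δz = 9.8 × 6.358 × 10⁻⁴ / 70 = 8.9012 × 10⁻⁵ s⁻².
N = √(8.9012 × 10⁻⁵) = 9.4346 × 10⁻³ rad s⁻¹ → T = 2π/N = 665.97 s ≈ 666 s.

666 s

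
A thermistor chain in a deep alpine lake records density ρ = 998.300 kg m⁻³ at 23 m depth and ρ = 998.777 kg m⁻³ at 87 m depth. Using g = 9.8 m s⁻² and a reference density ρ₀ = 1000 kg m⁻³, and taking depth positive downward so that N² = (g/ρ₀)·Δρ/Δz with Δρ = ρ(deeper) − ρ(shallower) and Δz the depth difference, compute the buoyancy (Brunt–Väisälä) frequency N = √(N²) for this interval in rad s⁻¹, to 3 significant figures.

8.55 × 10⁻³ rad s⁻¹

Δρ = 998.777 − 998.300 = 0.477 kg m⁻³ over Δz = 87 − 23 = 64 m.
N² = (9.8/1000) × (0.477/64) = 7.3041 × 10⁻⁵ s⁻².
N = √(7.3041 × 10⁻⁵) = 8.5464 × 10⁻³ rad s⁻¹ ≈ 8.55 × 10⁻³ rad s⁻¹.
N² > 0, so the interval is statically stable.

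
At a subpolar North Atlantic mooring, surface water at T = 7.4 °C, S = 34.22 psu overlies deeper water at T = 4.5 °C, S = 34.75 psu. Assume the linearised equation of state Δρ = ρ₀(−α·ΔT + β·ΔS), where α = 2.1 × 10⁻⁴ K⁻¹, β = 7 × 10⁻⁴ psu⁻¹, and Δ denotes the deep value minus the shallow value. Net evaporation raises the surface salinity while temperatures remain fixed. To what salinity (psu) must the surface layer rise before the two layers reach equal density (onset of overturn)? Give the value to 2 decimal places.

35.62 psu

Neutral buoyancy requires −α(T_deep − T_surf) + β(S_deep − S_surf′) = 0.
S_surf′ = S_deep − (α/β)·ΔT = 34.75 − (2.1 × 10⁻⁴/7 × 10⁻⁴)·(-2.9) = 35.6200 psu.
Increase required: 35.6200 − 34.22 = 1.4000 psu.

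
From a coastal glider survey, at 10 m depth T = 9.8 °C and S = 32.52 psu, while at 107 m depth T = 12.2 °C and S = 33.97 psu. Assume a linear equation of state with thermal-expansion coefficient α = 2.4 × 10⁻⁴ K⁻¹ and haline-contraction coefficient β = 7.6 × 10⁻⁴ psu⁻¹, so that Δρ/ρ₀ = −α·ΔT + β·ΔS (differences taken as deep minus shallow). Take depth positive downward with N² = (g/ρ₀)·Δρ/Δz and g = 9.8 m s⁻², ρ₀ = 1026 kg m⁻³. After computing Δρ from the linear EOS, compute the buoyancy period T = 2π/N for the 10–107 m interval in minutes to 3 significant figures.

14.4 min

ΔT = +2.4 K, ΔS = +1.45 psu (deep − shallow).
Δρ/ρ₀ = −αΔT + βΔS = -5.76 × 10⁻⁴ + 1.102 × 10⁻³ = 5.26 × 10⁻⁴, so Δρ ≈ 0.5397 kg m⁻³.
N² = (g/ρ₀)·Δρ/Δz = g·(Δρ/ρ₀)/Δz = 9.8 × 5.26 × 10⁻⁴ / 97 = 5.3142 × 10⁻⁵ s⁻².
N = √(5.3142 × 10⁻⁵) = 7.2899 × 10⁻³ rad s⁻¹ → T = 2π/N = 861.90 s = 14.365 min ≈ 14.4 min.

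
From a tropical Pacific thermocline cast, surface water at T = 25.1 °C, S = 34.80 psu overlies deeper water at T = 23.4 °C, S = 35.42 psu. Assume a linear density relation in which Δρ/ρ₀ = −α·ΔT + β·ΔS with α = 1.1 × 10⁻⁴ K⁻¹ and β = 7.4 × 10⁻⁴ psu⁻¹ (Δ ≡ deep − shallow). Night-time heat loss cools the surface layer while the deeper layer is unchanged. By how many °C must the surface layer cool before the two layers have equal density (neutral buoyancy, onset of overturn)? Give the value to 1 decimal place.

Neutral buoyancy requires Δρ = 0, i.e. −α(T_deep − T_surf′) + β(S_deep − S_surf) = 0.
T_surf′ = T_deep − (β/α)·ΔS = 23.4 − (7.4 × 10⁻⁴/1.1 × 10⁻⁴)·(+0.62) = 19.229 °C.
Cooling required: 25.1 − (19.229) = 5.871 °C.

5.9 °C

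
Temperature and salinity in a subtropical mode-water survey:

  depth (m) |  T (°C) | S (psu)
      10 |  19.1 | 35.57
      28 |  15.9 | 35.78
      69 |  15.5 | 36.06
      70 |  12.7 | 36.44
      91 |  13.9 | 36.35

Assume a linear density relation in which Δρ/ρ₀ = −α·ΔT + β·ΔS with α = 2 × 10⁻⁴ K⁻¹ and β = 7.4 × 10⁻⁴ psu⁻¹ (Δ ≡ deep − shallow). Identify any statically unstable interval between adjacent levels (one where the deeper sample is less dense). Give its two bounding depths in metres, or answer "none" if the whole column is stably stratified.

70–91 m

Evaluate Δρ/ρ₀ = −αΔT + βΔS across each adjacent pair:
  10–28 m: −αΔT+βΔS = −(2 × 10⁻⁴)(-3.2)+(7.4 × 10⁻⁴)(+0.21) = 8.0 × 10⁻⁴ → stable
  28–69 m: −αΔT+βΔS = −(2 × 10⁻⁴)(-0.4)+(7.4 × 10⁻⁴)(+0.28) = 2.9 × 10⁻⁴ → stable
  69–70 m: −αΔT+βΔS = −(2 × 10⁻⁴)(-2.8)+(7.4 × 10⁻⁴)(+0.38) = 8.4 × 10⁻⁴ → stable
  70–91 m: −αΔT+βΔS = −(2 × 10⁻⁴)(+1.2)+(7.4 × 10⁻⁴)(-0.09) = -3.1 × 10⁻⁴ → UNSTABLE
The 70–91 m interval has Δρ < 0: lighter water underlies denser water.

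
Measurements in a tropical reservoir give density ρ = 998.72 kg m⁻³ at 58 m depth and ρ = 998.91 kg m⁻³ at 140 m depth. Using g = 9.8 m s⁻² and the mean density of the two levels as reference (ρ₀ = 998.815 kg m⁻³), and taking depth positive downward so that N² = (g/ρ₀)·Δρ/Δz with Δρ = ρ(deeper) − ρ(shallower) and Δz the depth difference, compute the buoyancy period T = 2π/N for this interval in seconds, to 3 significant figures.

Δρ = 998.91 − 998.72 = 0.19 kg m⁻³ over Δz = 140 − 58 = 82 m.
N² = (9.8/998.815) × (0.19/82) = 2.2734 × 10⁻⁵ s⁻².
N = √(2.2734 × 10⁻⁵) = 4.7680 × 10⁻³ rad s⁻¹, so T = 2π/N = 1.3178 × 10³ s ≈ 1.32 × 10³ s.

1.32 × 10³ s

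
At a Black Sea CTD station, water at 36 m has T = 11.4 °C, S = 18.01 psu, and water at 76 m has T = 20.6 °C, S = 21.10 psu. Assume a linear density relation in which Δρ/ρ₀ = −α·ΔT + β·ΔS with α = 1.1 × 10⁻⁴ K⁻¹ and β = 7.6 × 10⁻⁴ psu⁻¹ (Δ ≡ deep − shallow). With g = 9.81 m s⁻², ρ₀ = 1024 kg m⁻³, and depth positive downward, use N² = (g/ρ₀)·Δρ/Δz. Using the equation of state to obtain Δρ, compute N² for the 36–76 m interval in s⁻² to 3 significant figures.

3.28 × 10⁻⁴ s⁻²

ΔT = +9.2 K, ΔS = +3.09 psu (deep − shallow).
Δρ/ρ₀ = −αΔT + βΔS = -1.012 × 10⁻³ + 2.3484 × 10⁻³ = 1.3364 × 10⁻³, so Δρ ≈ 1.368 kg m⁻³.
N² = (g/ρ₀)·Δρ/Δz = g·(Δρ/ρ₀)/Δz = 9.81 × 1.3364 × 10⁻³ / 40 = 3.2775 × 10⁻⁴ s⁻² ≈ 3.28 × 10⁻⁴ s⁻².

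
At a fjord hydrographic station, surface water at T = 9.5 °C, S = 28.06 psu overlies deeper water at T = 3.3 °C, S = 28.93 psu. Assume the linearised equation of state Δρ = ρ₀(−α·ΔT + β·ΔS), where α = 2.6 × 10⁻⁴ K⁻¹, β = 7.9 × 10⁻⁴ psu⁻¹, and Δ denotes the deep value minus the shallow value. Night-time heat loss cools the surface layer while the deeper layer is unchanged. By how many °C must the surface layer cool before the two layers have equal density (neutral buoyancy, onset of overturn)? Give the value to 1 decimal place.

Neutral buoyancy requires Δρ = 0, i.e. −α(T_deep − T_surf′) + β(S_deep − S_surf) = 0.
T_surf′ = T_deep − (β/α)·ΔS = 3.3 − (7.9 × 10⁻⁴/2.6 × 10⁻⁴)·(+0.87) = 0.657 °C.
Cooling required: 9.5 − (0.657) = 8.843 °C.

8.8 °C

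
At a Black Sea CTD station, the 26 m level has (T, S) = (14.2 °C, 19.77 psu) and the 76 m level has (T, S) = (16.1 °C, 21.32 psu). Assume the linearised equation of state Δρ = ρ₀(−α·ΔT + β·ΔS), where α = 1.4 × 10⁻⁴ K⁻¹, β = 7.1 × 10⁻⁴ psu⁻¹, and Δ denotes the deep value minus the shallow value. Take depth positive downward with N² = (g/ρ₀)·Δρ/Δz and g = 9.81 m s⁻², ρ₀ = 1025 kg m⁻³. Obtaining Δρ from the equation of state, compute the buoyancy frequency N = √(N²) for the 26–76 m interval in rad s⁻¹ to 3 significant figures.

ΔT = +1.9 K, ΔS = +1.55 psu (deep − shallow).
Δρ/ρ₀ = −αΔT + βΔS = -2.66 × 10⁻⁴ + 1.1005 × 10⁻³ = 8.345 × 10⁻⁴, so Δρ ≈ 0.8554 kg m⁻³.
N² = (g/ρ₀)·Δρ/Δz = g·(Δρ/ρ₀)/Δz = 9.81 × 8.345 × 10⁻⁴ / 50 = 1.6373 × 10⁻⁴ s⁻².
N = √(1.6373 × 10⁻⁴) = 0.012796 rad s⁻¹ ≈ 0.0128 rad s⁻¹.

0.0128 rad s⁻¹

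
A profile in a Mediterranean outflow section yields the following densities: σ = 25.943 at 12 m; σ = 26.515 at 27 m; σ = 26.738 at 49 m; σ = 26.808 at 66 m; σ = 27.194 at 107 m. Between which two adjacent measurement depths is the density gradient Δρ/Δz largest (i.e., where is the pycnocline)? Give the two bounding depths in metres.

12–27 m

Compute the density gradient over each adjacent pair:
  12–27 m: Δρ/Δz = 0.572/15 = 0.038 kg m⁻⁴
  27–49 m: Δρ/Δz = 0.223/22 = 0.010 kg m⁻⁴
  49–66 m: Δρ/Δz = 0.070/17 = 4.1 × 10⁻³ kg m⁻⁴
  66–107 m: Δρ/Δz = 0.386/41 = 9.4 × 10⁻³ kg m⁻⁴
The largest gradient is in the 12–27 m interval — the pycnocline.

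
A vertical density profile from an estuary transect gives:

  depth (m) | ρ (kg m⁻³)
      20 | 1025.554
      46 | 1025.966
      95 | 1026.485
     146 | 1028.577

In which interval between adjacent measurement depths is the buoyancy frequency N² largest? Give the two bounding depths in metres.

95–146 m

Compute the density gradient over each adjacent pair:
  20–46 m: Δρ/Δz = 0.412/26 = 0.016 kg m⁻⁴
  46–95 m: Δρ/Δz = 0.519/49 = 0.011 kg m⁻⁴
  95–146 m: Δρ/Δz = 2.092/51 = 0.041 kg m⁻⁴
The largest gradient is in the 95–146 m interval — the pycnocline.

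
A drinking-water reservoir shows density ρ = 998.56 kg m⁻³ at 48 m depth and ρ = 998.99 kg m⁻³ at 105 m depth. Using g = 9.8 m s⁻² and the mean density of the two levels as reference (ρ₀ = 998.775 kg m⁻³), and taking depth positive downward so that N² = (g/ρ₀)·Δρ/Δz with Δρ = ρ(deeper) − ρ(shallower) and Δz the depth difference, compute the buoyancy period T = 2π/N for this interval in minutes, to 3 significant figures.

Δρ = 998.99 − 998.56 = 0.43 kg m⁻³ over Δz = 105 − 48 = 57 m.
N² = (9.8/998.775) × (0.43/57) = 7.4020 × 10⁻⁵ s⁻².
N = √(7.4020 × 10⁻⁵) = 8.6035 × 10⁻³ rad s⁻¹, so T = 2π/N = 730.31 s = 12.172 min ≈ 12.2 min.

12.2 min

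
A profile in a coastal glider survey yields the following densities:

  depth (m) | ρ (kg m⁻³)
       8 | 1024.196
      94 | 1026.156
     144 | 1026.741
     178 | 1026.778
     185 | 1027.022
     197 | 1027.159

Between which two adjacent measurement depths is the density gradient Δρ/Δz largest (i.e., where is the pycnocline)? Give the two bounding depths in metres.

178–185 m

Compute the density gradient over each adjacent pair:
  8–94 m: Δρ/Δz = 1.960/86 = 0.023 kg m⁻⁴
  94–144 m: Δρ/Δz = 0.585/50 = 0.012 kg m⁻⁴
  144–178 m: Δρ/Δz = 0.037/34 = 1.1 × 10⁻³ kg m⁻⁴
  178–185 m: Δρ/Δz = 0.244/7 = 0.035 kg m⁻⁴
  185–197 m: Δρ/Δz = 0.137/12 = 0.011 kg m⁻⁴
The largest gradient is in the 178–185 m interval — the pycnocline.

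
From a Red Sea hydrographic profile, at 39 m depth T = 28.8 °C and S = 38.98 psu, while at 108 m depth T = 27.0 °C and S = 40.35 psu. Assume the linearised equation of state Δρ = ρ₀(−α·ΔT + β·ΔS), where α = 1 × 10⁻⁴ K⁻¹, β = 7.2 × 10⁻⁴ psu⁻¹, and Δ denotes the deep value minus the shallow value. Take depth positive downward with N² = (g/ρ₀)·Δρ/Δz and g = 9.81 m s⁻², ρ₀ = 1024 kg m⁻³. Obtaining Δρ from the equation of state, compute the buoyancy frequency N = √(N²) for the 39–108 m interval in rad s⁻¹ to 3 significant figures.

0.0129 rad s⁻¹

ΔT = -1.8 K, ΔS = +1.37 psu (deep − shallow).
Δρ/ρ₀ = −αΔT + βΔS = 1.80 × 10⁻⁴ + 9.864 × 10⁻⁴ = 1.1664 × 10⁻³, so Δρ ≈ 1.194 kg m⁻³.
N² = (g/ρ₀)·Δρ/Δz = g·(Δρ/ρ₀)/Δz = 9.81 × 1.1664 × 10⁻³ / 69 = 1.6583 × 10⁻⁴ s⁻².
N = √(1.6583 × 10⁻⁴) = 0.012877 rad s⁻¹ ≈ 0.0129 rad s⁻¹.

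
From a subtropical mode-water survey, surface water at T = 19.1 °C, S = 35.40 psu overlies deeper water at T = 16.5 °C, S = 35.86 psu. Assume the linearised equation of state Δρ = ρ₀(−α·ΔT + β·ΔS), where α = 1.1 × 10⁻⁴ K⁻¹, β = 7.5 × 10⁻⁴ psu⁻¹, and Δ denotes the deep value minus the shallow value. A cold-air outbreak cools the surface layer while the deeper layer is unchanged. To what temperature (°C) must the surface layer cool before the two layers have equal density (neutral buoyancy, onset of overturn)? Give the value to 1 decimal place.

Neutral buoyancy requires Δρ = 0, i.e. −α(T_deep − T_surf′) + β(S_deep − S_surf) = 0.
T_surf′ = T_deep − (β/α)·ΔS = 16.5 − (7.5 × 10⁻⁴/1.1 × 10⁻⁴)·(+0.46) = 13.364 °C.
Cooling required: 19.1 − (13.364) = 5.736 °C.

13.4 °C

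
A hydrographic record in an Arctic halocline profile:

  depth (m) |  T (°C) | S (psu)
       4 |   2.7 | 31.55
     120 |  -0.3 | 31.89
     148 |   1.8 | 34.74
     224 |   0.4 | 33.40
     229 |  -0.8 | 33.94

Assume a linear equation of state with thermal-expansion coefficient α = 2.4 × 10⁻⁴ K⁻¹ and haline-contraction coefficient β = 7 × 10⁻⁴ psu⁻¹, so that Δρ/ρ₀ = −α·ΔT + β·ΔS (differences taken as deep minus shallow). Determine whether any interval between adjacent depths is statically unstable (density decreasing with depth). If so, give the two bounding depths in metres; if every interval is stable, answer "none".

Evaluate Δρ/ρ₀ = −αΔT + βΔS across each adjacent pair:
  4–120 m: −αΔT+βΔS = −(2.4 × 10⁻⁴)(-3.0)+(7 × 10⁻⁴)(+0.34) = 9.6 × 10⁻⁴ → stable
  120–148 m: −αΔT+βΔS = −(2.4 × 10⁻⁴)(+2.1)+(7 × 10⁻⁴)(+2.85) = 1.5 × 10⁻³ → stable
  148–224 m: −αΔT+βΔS = −(2.4 × 10⁻⁴)(-1.4)+(7 × 10⁻⁴)(-1.34) = -6.0 × 10⁻⁴ → UNSTABLE
  224–229 m: −αΔT+βΔS = −(2.4 × 10⁻⁴)(-1.2)+(7 × 10⁻⁴)(+0.54) = 6.7 × 10⁻⁴ → stable
The 148–224 m interval has Δρ < 0: lighter water underlies denser water.

148–224 m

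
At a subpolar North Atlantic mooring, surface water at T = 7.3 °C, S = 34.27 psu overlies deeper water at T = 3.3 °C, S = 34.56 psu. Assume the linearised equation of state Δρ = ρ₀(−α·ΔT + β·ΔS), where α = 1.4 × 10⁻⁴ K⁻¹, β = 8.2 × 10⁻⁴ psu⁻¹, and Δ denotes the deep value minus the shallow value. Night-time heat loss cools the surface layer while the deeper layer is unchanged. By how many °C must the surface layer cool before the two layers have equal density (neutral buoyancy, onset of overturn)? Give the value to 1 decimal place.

Neutral buoyancy requires Δρ = 0, i.e. −α(T_deep − T_surf′) + β(S_deep − S_surf) = 0.
T_surf′ = T_deep − (β/α)·ΔS = 3.3 − (8.2 × 10⁻⁴/1.4 × 10⁻⁴)·(+0.29) = 1.601 °C.
Cooling required: 7.3 − (1.601) = 5.699 °C.

5.7 °C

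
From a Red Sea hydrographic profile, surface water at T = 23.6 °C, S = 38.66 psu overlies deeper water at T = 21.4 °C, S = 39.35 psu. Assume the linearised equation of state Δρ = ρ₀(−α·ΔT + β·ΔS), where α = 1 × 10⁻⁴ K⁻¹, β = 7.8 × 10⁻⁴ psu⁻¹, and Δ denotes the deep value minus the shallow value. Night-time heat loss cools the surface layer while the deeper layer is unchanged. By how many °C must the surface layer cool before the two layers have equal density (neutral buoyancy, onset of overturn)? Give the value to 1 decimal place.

7.6 °C

Neutral buoyancy requires Δρ = 0, i.e. −α(T_deep − T_surf′) + β(S_deep − S_surf) = 0.
T_surf′ = T_deep − (β/α)·ΔS = 21.4 − (7.8 × 10⁻⁴/1 × 10⁻⁴)·(+0.69) = 16.018 °C.
Cooling required: 23.6 − (16.018) = 7.582 °C.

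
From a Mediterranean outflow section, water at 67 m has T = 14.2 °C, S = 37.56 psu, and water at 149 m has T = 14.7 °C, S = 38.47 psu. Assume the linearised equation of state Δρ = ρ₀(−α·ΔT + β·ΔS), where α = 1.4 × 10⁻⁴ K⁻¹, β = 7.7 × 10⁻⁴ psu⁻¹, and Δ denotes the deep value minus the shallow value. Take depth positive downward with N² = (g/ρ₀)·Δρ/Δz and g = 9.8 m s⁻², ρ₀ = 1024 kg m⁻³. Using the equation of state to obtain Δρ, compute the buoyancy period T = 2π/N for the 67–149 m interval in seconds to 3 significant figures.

724 s

ΔT = +0.5 K, ΔS = +0.91 psu (deep − shallow).
Δρ/ρ₀ = −αΔT + βΔS = -7.00 × 10⁻⁵ + 7.007 × 10⁻⁴ = 6.307 × 10⁻⁴, so Δρ ≈ 0.6458 kg m⁻³.
N² = (g/ρ₀)·Δρ/Δz = g·(Δρ/ρ₀)/Δz = 9.8 × 6.307 × 10⁻⁴ / 82 = 7.5376 × 10⁻⁵ s⁻².
N = √(7.5376 × 10⁻⁵) = 8.6819 × 10⁻³ rad s⁻¹ → T = 2π/N = 723.71 s ≈ 724 s.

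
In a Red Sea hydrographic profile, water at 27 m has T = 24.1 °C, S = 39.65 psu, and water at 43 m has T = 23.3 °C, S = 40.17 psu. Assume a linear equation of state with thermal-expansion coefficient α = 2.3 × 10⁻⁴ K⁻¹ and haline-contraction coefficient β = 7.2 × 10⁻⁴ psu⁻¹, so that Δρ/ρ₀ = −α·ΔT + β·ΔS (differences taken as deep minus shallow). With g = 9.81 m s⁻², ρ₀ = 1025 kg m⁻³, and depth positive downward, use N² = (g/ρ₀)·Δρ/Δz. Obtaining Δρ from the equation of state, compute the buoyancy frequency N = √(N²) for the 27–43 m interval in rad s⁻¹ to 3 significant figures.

0.0185 rad s⁻¹

ΔT = -0.8 K, ΔS = +0.52 psu (deep − shallow).
Δρ/ρ₀ = −αΔT + βΔS = 1.84 × 10⁻⁴ + 3.744 × 10⁻⁴ = 5.584 × 10⁻⁴, so Δρ ≈ 0.5724 kg m⁻³.
N² = (g/ρ₀)·Δρ/Δz = g·(Δρ/ρ₀)/Δz = 9.81 × 5.584 × 10⁻⁴ / 16 = 3.4237 × 10⁻⁴ s⁻².
N = √(3.4237 × 10⁻⁴) = 0.018503 rad s⁻¹ ≈ 0.0185 rad s⁻¹.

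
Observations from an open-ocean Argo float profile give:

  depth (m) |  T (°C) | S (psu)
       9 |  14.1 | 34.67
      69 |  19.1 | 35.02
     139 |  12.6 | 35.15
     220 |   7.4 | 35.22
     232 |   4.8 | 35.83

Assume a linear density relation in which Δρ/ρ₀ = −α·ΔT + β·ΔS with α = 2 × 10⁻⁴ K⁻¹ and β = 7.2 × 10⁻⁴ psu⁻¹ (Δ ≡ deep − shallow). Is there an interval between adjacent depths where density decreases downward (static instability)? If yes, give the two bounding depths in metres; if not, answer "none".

9–69 m

Evaluate Δρ/ρ₀ = −αΔT + βΔS across each adjacent pair:
  9–69 m: −αΔT+βΔS = −(2 × 10⁻⁴)(+5.0)+(7.2 × 10⁻⁴)(+0.35) = -7.5 × 10⁻⁴ → UNSTABLE
  69–139 m: −αΔT+βΔS = −(2 × 10⁻⁴)(-6.5)+(7.2 × 10⁻⁴)(+0.13) = 1.4 × 10⁻³ → stable
  139–220 m: −αΔT+βΔS = −(2 × 10⁻⁴)(-5.2)+(7.2 × 10⁻⁴)(+0.07) = 1.1 × 10⁻³ → stable
  220–232 m: −αΔT+βΔS = −(2 × 10⁻⁴)(-2.6)+(7.2 × 10⁻⁴)(+0.61) = 9.6 × 10⁻⁴ → stable
The 9–69 m interval has Δρ < 0: lighter water underlies denser water.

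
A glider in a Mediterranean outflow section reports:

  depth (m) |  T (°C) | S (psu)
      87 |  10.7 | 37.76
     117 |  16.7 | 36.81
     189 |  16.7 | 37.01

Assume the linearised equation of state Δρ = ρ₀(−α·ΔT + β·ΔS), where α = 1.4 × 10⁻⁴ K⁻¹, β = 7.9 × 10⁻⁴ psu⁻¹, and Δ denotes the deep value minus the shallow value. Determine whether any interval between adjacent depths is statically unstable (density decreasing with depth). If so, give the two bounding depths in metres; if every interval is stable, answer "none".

Evaluate Δρ/ρ₀ = −αΔT + βΔS across each adjacent pair:
  87–117 m: −αΔT+βΔS = −(1.4 × 10⁻⁴)(+6.0)+(7.9 × 10⁻⁴)(-0.95) = -1.6 × 10⁻³ → UNSTABLE
  117–189 m: −αΔT+βΔS = −(1.4 × 10⁻⁴)(+0.0)+(7.9 × 10⁻⁴)(+0.20) = 1.6 × 10⁻⁴ → stable
The 87–117 m interval has Δρ < 0: lighter water underlies denser water.

87–117 m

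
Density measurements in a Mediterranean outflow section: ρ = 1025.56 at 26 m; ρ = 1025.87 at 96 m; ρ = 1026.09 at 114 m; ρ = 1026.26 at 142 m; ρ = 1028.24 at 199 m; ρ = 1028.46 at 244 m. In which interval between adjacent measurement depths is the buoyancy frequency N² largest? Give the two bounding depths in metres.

Compute the density gradient over each adjacent pair:
  26–96 m: Δρ/Δz = 0.31/70 = 4.4 × 10⁻³ kg m⁻⁴
  96–114 m: Δρ/Δz = 0.22/18 = 0.012 kg m⁻⁴
  114–142 m: Δρ/Δz = 0.17/28 = 6.1 × 10⁻³ kg m⁻⁴
  142–199 m: Δρ/Δz = 1.98/57 = 0.035 kg m⁻⁴
  199–244 m: Δρ/Δz = 0.22/45 = 4.9 × 10⁻³ kg m⁻⁴
The largest gradient is in the 142–199 m interval — the pycnocline.

142–199 m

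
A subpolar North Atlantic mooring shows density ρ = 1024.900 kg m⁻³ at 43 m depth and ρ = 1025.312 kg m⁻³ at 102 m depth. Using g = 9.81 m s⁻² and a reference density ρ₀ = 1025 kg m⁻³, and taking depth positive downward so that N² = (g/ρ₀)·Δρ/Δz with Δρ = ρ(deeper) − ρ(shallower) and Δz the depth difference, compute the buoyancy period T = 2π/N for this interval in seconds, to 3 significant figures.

769 s

Δρ = 1025.312 − 1024.900 = 0.412 kg m⁻³ over Δz = 102 − 43 = 59 m.
N² = (9.81/1025) × (0.412/59) = 6.6833 × 10⁻⁵ s⁻².
N = √(6.6833 × 10⁻⁵) = 8.1751 × 10⁻³ rad s⁻¹, so T = 2π/N = 768.58 s ≈ 769 s.
Since Δρ > 0 the layer is stably stratified.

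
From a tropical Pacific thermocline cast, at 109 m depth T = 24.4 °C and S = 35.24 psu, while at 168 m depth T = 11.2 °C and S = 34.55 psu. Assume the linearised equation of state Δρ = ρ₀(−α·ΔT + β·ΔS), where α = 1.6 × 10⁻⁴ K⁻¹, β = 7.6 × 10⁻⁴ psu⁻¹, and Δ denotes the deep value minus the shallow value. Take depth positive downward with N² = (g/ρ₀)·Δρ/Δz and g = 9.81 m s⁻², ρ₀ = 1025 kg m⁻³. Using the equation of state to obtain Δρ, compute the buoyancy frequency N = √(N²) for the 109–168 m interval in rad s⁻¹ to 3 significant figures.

ΔT = -13.2 K, ΔS = -0.69 psu (deep − shallow).
Δρ/ρ₀ = −αΔT + βΔS = 2.112 × 10⁻³ − 5.244 × 10⁻⁴ = 1.5876 × 10⁻³, so Δρ ≈ 1.627 kg m⁻³.
N² = (g/ρ₀)·Δρ/Δz = g·(Δρ/ρ₀)/Δz = 9.81 × 1.5876 × 10⁻³ / 59 = 2.6397 × 10⁻⁴ s⁻².
N = √(2.6397 × 10⁻⁴) = 0.016247 rad s⁻¹ ≈ 0.0162 rad s⁻¹.

0.0162 rad s⁻¹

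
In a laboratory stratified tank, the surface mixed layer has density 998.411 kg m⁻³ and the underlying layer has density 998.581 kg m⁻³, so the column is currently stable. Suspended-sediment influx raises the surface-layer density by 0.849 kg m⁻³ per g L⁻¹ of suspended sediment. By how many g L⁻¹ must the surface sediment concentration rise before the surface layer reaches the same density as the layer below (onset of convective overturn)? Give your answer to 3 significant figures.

Density deficit of the surface layer: 998.581 − 998.411 = 0.17 kg m⁻³.
Required change = 0.17 / 0.849 = 0.200 g L⁻¹.

0.200 g L⁻¹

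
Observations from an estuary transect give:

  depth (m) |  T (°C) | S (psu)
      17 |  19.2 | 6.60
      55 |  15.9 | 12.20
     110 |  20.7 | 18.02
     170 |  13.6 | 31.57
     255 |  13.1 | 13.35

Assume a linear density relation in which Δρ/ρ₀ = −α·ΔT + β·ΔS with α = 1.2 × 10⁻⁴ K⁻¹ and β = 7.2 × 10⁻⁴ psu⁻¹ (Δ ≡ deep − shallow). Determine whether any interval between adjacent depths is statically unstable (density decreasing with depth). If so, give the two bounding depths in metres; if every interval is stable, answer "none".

170–255 m

Evaluate Δρ/ρ₀ = −αΔT + βΔS across each adjacent pair:
  17–55 m: −αΔT+βΔS = −(1.2 × 10⁻⁴)(-3.3)+(7.2 × 10⁻⁴)(+5.60) = 4.4 × 10⁻³ → stable
  55–110 m: −αΔT+βΔS = −(1.2 × 10⁻⁴)(+4.8)+(7.2 × 10⁻⁴)(+5.82) = 3.6 × 10⁻³ → stable
  110–170 m: −αΔT+βΔS = −(1.2 × 10⁻⁴)(-7.1)+(7.2 × 10⁻⁴)(+13.55) = 0.011 → stable
  170–255 m: −αΔT+βΔS = −(1.2 × 10⁻⁴)(-0.5)+(7.2 × 10⁻⁴)(-18.22) = -0.013 → UNSTABLE
The 170–255 m interval has Δρ < 0: lighter water underlies denser water.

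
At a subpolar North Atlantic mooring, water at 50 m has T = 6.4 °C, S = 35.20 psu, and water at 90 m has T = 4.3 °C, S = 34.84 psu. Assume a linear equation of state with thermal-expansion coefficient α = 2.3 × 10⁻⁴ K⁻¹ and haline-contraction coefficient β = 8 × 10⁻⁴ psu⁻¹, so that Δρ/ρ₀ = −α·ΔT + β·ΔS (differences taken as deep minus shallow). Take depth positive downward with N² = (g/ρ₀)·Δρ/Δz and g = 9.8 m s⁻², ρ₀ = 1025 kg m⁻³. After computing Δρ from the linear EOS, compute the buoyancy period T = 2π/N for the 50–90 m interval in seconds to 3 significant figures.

909 s

ΔT = -2.1 K, ΔS = -0.36 psu (deep − shallow).
Δρ/ρ₀ = −αΔT + βΔS = 4.83 × 10⁻⁴ − 2.88 × 10⁻⁴ = 1.95 × 10⁻⁴, so Δρ ≈ 0.1999 kg m⁻³.
N² = (g/ρ₀)·Δρ/Δz = g·(Δρ/ρ₀)/Δz = 9.8 × 1.95 × 10⁻⁴ / 40 = 4.7775 × 10⁻⁵ s⁻².
N = √(4.7775 × 10⁻⁵) = 6.9119 × 10⁻³ rad s⁻¹ → T = 2π/N = 909.04 s ≈ 909 s.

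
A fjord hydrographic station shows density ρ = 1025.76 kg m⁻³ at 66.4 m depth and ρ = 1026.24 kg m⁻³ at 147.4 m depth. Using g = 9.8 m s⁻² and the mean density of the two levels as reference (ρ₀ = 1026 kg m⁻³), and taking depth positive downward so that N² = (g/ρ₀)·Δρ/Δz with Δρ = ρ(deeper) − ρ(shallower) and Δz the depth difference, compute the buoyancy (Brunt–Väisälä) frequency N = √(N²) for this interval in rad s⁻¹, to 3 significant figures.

Δρ = 1026.24 − 1025.76 = 0.48 kg m⁻³ over Δz = 147.4 − 66.4 = 81 m.
N² = (9.8/1026) × (0.48/81) = 5.6602 × 10⁻⁵ s⁻².
N = √(5.6602 × 10⁻⁵) = 7.5234 × 10⁻³ rad s⁻¹ ≈ 7.52 × 10⁻³ rad s⁻¹.
Since Δρ > 0 the layer is stably stratified.

7.52 × 10⁻³ rad s⁻¹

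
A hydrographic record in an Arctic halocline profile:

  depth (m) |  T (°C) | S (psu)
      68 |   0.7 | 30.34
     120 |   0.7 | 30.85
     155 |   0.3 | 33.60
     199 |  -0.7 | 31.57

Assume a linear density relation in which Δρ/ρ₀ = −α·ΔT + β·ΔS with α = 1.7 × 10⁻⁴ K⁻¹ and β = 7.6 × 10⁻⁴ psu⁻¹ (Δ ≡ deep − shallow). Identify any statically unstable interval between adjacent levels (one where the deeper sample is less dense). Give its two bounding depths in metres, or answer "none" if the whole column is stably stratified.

Evaluate Δρ/ρ₀ = −αΔT + βΔS across each adjacent pair:
  68–120 m: −αΔT+βΔS = −(1.7 × 10⁻⁴)(+0.0)+(7.6 × 10⁻⁴)(+0.51) = 3.9 × 10⁻⁴ → stable
  120–155 m: −αΔT+βΔS = −(1.7 × 10⁻⁴)(-0.4)+(7.6 × 10⁻⁴)(+2.75) = 2.2 × 10⁻³ → stable
  155–199 m: −αΔT+βΔS = −(1.7 × 10⁻⁴)(-1.0)+(7.6 × 10⁻⁴)(-2.03) = -1.4 × 10⁻³ → UNSTABLE
The 155–199 m interval has Δρ < 0: lighter water underlies denser water.

155–199 m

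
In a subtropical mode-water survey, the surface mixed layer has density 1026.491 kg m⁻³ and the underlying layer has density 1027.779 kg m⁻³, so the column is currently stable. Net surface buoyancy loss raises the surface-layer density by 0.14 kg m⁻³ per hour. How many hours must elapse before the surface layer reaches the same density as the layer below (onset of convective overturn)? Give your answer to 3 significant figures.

9.20 hours

Density deficit of the surface layer: 1027.779 − 1026.491 = 1.288 kg m⁻³.
Required change = 1.288 / 0.14 = 9.20 hours.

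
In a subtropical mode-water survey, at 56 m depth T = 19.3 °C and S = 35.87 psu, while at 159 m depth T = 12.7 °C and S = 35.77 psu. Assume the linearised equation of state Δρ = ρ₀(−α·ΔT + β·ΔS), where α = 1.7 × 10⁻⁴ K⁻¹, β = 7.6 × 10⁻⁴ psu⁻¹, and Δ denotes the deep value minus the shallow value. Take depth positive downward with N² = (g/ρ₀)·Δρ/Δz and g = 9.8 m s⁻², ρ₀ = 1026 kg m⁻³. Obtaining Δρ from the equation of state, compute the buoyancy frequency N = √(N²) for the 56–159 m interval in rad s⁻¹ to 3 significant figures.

9.98 × 10⁻³ rad s⁻¹

ΔT = -6.6 K, ΔS = -0.10 psu (deep − shallow).
Δρ/ρ₀ = −αΔT + βΔS = 1.122 × 10⁻³ − 7.60 × 10⁻⁵ = 1.046 × 10⁻³, so Δρ ≈ 1.073 kg m⁻³.
N² = (g/ρ₀)·Δρ/Δz = g·(Δρ/ρ₀)/Δz = 9.8 × 1.046 × 10⁻³ / 103 = 9.9522 × 10⁻⁵ s⁻².
N = √(9.9522 × 10⁻⁵) = 9.9761 × 10⁻³ rad s⁻¹ ≈ 9.98 × 10⁻³ rad s⁻¹.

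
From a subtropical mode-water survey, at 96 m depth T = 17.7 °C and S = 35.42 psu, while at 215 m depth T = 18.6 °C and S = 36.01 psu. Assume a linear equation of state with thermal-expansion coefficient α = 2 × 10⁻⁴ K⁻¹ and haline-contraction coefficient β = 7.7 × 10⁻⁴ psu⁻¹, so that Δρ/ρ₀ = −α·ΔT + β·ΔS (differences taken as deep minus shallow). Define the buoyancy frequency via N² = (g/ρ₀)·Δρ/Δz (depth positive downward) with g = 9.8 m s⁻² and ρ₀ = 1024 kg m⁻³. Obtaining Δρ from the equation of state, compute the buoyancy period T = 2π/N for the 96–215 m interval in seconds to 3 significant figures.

1.32 × 10³ s

ΔT = +0.9 K, ΔS = +0.59 psu (deep − shallow).
Δρ/ρ₀ = −αΔT + βΔS = -1.80 × 10⁻⁴ + 4.543 × 10⁻⁴ = 2.743 × 10⁻⁴, so Δρ ≈ 0.2809 kg m⁻³.
N² = (g/ρ₀)·Δρ/Δz = g·(Δρ/ρ₀)/Δz = 9.8 × 2.743 × 10⁻⁴ / 119 = 2.2589 × 10⁻⁵ s⁻².
N = √(2.2589 × 10⁻⁵) = 4.7528 × 10⁻³ rad s⁻¹ → T = 2π/N = 1.3220 × 10³ s ≈ 1.32 × 10³ s.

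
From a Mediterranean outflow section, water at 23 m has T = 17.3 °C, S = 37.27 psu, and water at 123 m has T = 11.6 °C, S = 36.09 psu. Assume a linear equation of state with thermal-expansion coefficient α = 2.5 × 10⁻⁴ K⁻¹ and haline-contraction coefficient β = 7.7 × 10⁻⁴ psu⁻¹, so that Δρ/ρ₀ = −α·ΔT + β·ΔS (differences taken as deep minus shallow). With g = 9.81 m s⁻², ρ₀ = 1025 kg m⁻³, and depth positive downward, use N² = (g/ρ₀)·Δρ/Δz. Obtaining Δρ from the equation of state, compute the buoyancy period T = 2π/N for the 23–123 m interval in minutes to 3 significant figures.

14.7 min

ΔT = -5.7 K, ΔS = -1.18 psu (deep − shallow).
Δρ/ρ₀ = −αΔT + βΔS = 1.425 × 10⁻³ − 9.086 × 10⁻⁴ = 5.164 × 10⁻⁴, so Δρ ≈ 0.5293 kg m⁻³.
N² = (g/ρ₀)·Δρ/Δz = g·(Δρ/ρ₀)/Δz = 9.81 × 5.164 × 10⁻⁴ / 100 = 5.0659 × 10⁻⁵ s⁻².
N = √(5.0659 × 10⁻⁵) = 7.1175 × 10⁻³ rad s⁻¹ → T = 2π/N = 882.78 s = 14.713 min ≈ 14.7 min.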